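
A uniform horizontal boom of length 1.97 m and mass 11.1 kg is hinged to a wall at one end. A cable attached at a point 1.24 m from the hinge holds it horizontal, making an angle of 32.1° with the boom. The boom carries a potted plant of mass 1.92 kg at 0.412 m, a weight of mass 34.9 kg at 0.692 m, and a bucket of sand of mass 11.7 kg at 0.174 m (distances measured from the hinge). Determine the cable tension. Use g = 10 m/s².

T ≈ 575 N

Taking torques about the hinge:
Beam weight: 11.1 × 10 = 111 N down at 0.985 m → arm 0.985 m, τ = 111 × 0.985 = 109.3 N·m clockwise.
Potted plant: 1.92 × 10 = 19.2 N down at 0.412 m → arm 0.412 m, τ = 19.2 × 0.412 = 7.91 N·m clockwise.
Weight: 34.9 × 10 = 349 N down at 0.692 m → arm 0.692 m, τ = 349 × 0.692 = 241.5 N·m clockwise.
Bucket of sand: 11.7 × 10 = 117 N down at 0.174 m → arm 0.174 m, τ = 117 × 0.174 = 20.36 N·m clockwise.
Total clockwise load moment = 379.1 N·m.
The cable tension T acts at 1.24 m; only its component perpendicular to the boom, T sinθ, produces torque. sin 32.1° = 0.5314.
Στ = 0 ⇒ T × 1.24 × 0.5314 = 379.1 ⇒ T = 379.1 / 0.6589 = 575 N.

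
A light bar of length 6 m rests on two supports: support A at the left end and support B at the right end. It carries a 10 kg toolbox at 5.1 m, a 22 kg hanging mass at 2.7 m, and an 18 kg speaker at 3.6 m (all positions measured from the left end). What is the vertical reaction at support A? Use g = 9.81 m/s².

R_A ≈ 204 N

About support B:
Toolbox: 10 × 9.81 = 98.1 N down at 5.1 m → arm 0.9 m, τ = 98.1 × 0.9 = 88.29 N·m counterclockwise.
Hanging mass: 22 × 9.81 = 215.8 N down at 2.7 m → arm 3.3 m, τ = 215.8 × 3.3 = 712.1 N·m counterclockwise.
Speaker: 18 × 9.81 = 176.6 N down at 3.6 m → arm 2.4 m, τ = 176.6 × 2.4 = 423.8 N·m counterclockwise.
Net load moment about support B = 1224 N·m counterclockwise.
Reaction R at support A is upward at 0 m, arm 6 m → moment R × 6 clockwise.
Setting net torque to zero: R × 6 = 1224 → R = 204 N.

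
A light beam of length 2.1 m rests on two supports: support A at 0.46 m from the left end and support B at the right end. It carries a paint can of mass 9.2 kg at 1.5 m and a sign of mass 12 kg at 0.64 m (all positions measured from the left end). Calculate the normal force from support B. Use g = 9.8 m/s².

R_B ≈ 70.1 N

Take moments about support A.
Paint can: 9.2 × 9.8 = 90.16 N down at 1.5 m → arm 1.04 m, τ = 90.16 × 1.04 = 93.77 N·m clockwise.
Sign: 12 × 9.8 = 117.6 N down at 0.64 m → arm 0.18 m, τ = 117.6 × 0.18 = 21.17 N·m clockwise.
Net load moment about support A = 114.9 N·m clockwise.
Reaction R at support B is upward at 2.1 m, arm 1.64 m → moment R × 1.64 counterclockwise.
Balancing moments: R × 1.64 = 114.9, giving R = 70.1 N.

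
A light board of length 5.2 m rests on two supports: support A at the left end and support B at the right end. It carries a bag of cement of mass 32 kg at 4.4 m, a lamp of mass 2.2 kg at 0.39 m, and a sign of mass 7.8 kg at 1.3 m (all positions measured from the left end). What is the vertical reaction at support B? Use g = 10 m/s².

R_B ≈ 292 N

Take moments about support A.
Bag of cement: 32 × 10 = 320 N down at 4.4 m → arm 4.4 m, τ = 320 × 4.4 = 1408 N·m clockwise.
Lamp: 2.2 × 10 = 22 N down at 0.39 m → arm 0.39 m, τ = 22 × 0.39 = 8.58 N·m clockwise.
Sign: 7.8 × 10 = 78 N down at 1.3 m → arm 1.3 m, τ = 78 × 1.3 = 101.4 N·m clockwise.
Net load moment about support A = 1518 N·m clockwise.
Reaction R at support B is upward at 5.2 m, arm 5.2 m → moment R × 5.2 counterclockwise.
Στ = 0 ⇒ R × 5.2 = 1518 ⇒ R = 292 N.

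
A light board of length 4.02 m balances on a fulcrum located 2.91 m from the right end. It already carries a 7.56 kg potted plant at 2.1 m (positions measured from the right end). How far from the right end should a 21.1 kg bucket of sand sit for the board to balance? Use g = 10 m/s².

x ≈ 3.2 m from the right end

Take moments about the fulcrum (at 2.91 m from the right end).
Potted plant: 7.56 × 10 = 75.6 N down at 2.1 m → arm 0.81 m, τ = 75.6 × 0.81 = 61.24 N·m clockwise.
Net moment of existing loads = 61.24 N·m clockwise.
The bucket of sand weighs 21.1 × 10 = 211 N and must supply an equal counterclockwise moment, so its lever arm about the fulcrum is 61.24 / 211 = 0.29 m.
That puts it at 2.91 + 0.29 = 3.2 m from the right end.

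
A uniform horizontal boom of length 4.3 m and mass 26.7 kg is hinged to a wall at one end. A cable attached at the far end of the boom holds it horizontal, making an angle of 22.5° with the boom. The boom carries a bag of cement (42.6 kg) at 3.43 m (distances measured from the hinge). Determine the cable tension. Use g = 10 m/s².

T ≈ 1240 N

About the hinge:
Beam weight: 26.7 × 10 = 267 N down at 2.15 m → arm 2.15 m, τ = 267 × 2.15 = 574 N·m clockwise.
Bag of cement: 42.6 × 10 = 426 N down at 3.43 m → arm 3.43 m, τ = 426 × 3.43 = 1461 N·m clockwise.
Total clockwise load moment = 2035 N·m.
The cable tension T acts at 4.3 m; only its component perpendicular to the boom, T sinθ, produces torque. sin 22.5° = 0.3827.
Setting net torque to zero: T × 4.3 × 0.3827 = 2035 → T = 2035 / 1.646 = 1240 N.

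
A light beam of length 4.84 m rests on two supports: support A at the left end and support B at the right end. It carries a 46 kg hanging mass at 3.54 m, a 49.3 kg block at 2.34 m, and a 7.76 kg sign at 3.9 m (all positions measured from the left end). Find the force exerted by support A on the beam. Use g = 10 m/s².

Sum moments about support B (its reaction then has zero moment arm).
Hanging mass: 46 × 10 = 460 N down at 3.54 m → arm 1.3 m, τ = 460 × 1.3 = 598 N·m counterclockwise.
Block: 49.3 × 10 = 493 N down at 2.34 m → arm 2.5 m, τ = 493 × 2.5 = 1232 N·m counterclockwise.
Sign: 7.76 × 10 = 77.6 N down at 3.9 m → arm 0.94 m, τ = 77.6 × 0.94 = 72.94 N·m counterclockwise.
Net load moment about support B = 1903 N·m counterclockwise.
Reaction R at support A is upward at 0 m, arm 4.84 m → moment R × 4.84 clockwise.
Balancing moments: R × 4.84 = 1903, giving R = 393 N.

R_A ≈ 393 N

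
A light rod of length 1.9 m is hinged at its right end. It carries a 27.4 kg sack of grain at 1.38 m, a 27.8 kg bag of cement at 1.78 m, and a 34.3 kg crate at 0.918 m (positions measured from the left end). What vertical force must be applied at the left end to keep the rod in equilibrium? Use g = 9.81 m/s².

F ≈ 265 N

Sum moments about the right end (the unknown pivot reaction has zero arm there).
Sack of grain: 27.4 × 9.81 = 268.8 N down at 1.38 m → arm 0.52 m, τ = 268.8 × 0.52 = 139.8 N·m counterclockwise.
Bag of cement: 27.8 × 9.81 = 272.7 N down at 1.78 m → arm 0.12 m, τ = 272.7 × 0.12 = 32.72 N·m counterclockwise.
Crate: 34.3 × 9.81 = 336.5 N down at 0.918 m → arm 0.982 m, τ = 336.5 × 0.982 = 330.4 N·m counterclockwise.
Net moment of the loads = 502.9 N·m counterclockwise.
The upward force F acts at the left end, arm 1.9 m, giving F × 1.9 clockwise.
Setting net torque to zero: F × 1.9 = 502.9 → F = 502.9 / 1.9 = 265 N.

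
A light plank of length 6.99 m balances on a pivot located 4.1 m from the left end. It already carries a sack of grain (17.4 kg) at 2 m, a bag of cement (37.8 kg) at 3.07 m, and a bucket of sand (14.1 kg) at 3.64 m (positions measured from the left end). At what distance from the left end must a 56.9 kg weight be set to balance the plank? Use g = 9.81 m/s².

x ≈ 5.54 m from the left end

Choose the pivot (at 4.1 m from the left end) as the axis so the support reaction has zero arm there.
Sack of grain: 17.4 × 9.81 = 170.7 N down at 2 m → arm 2.1 m, τ = 170.7 × 2.1 = 358.5 N·m counterclockwise.
Bag of cement: 37.8 × 9.81 = 370.8 N down at 3.07 m → arm 1.03 m, τ = 370.8 × 1.03 = 381.9 N·m counterclockwise.
Bucket of sand: 14.1 × 9.81 = 138.3 N down at 3.64 m → arm 0.46 m, τ = 138.3 × 0.46 = 63.62 N·m counterclockwise.
Net moment of existing loads = 804 N·m counterclockwise.
The weight weighs 56.9 × 9.81 = 558.2 N and must supply an equal clockwise moment, so its lever arm about the pivot is 804 / 558.2 = 1.44 m.
That puts it at 4.1 + 1.44 = 5.54 m from the left end.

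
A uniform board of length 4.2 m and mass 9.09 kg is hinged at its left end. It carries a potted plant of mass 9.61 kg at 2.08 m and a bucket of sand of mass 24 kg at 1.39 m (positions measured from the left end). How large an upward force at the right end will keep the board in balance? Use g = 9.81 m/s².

F ≈ 169 N

Taking torques about the left end:
Beam weight: 9.09 × 9.81 = 89.17 N down at 2.1 m → arm 2.1 m, τ = 89.17 × 2.1 = 187.3 N·m clockwise.
Potted plant: 9.61 × 9.81 = 94.27 N down at 2.08 m → arm 2.08 m, τ = 94.27 × 2.08 = 196.1 N·m clockwise.
Bucket of sand: 24 × 9.81 = 235.4 N down at 1.39 m → arm 1.39 m, τ = 235.4 × 1.39 = 327.2 N·m clockwise.
Net moment of the loads = 710.6 N·m clockwise.
The upward force F acts at the right end, arm 4.2 m, giving F × 4.2 counterclockwise.
Setting net torque to zero: F × 4.2 = 710.6 → F = 710.6 / 4.2 = 169 N.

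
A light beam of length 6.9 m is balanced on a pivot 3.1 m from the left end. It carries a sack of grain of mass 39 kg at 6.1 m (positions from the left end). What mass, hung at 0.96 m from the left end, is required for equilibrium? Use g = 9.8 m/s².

m ≈ 54.7 kg

Taking torques about the pivot (at 3.1 m from the left end):
Sack of grain: 39 × 9.8 = 382.2 N down at 6.1 m → arm 3 m, τ = 382.2 × 3 = 1147 N·m clockwise.
Net moment of known loads = 1147 N·m clockwise.
An unknown mass m at 0.96 m has arm 2.14 m; its moment is m·g·2.14 counterclockwise.
For rotational equilibrium, m × 9.8 × 2.14 = 1147, so m = 1147 / (9.8 × 2.14) = 54.7 kg.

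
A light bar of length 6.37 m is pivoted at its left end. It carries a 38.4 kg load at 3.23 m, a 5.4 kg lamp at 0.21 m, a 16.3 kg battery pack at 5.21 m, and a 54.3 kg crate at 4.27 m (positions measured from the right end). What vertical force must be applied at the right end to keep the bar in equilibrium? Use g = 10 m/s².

Taking torques about the left end:
Load: 38.4 × 10 = 384 N down at 3.23 m → arm 3.14 m, τ = 384 × 3.14 = 1206 N·m clockwise.
Lamp: 5.4 × 10 = 54 N down at 0.21 m → arm 6.16 m, τ = 54 × 6.16 = 332.6 N·m clockwise.
Battery pack: 16.3 × 10 = 163 N down at 5.21 m → arm 1.16 m, τ = 163 × 1.16 = 189.1 N·m clockwise.
Crate: 54.3 × 10 = 543 N down at 4.27 m → arm 2.1 m, τ = 543 × 2.1 = 1140 N·m clockwise.
Net moment of the loads = 2868 N·m clockwise.
The upward force F acts at the right end, arm 6.37 m, giving F × 6.37 counterclockwise.
Setting net torque to zero: F × 6.37 = 2868 → F = 2868 / 6.37 = 450 N.

F ≈ 450 N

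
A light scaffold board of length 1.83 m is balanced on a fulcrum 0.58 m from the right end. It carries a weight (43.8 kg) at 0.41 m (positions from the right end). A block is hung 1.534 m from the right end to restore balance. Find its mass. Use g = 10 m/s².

Take moments about the fulcrum (at 0.58 m from the right end).
Weight: 43.8 × 10 = 438 N down at 0.41 m → arm 0.17 m, τ = 438 × 0.17 = 74.46 N·m clockwise.
Net moment of known loads = 74.46 N·m clockwise.
An unknown mass m at 1.534 m has arm 0.954 m; its moment is m·g·0.954 counterclockwise.
Στ = 0 ⇒ m × 10 × 0.954 = 74.46 ⇒ m = 74.46 / (10 × 0.954) = 7.81 kg.

m ≈ 7.81 kg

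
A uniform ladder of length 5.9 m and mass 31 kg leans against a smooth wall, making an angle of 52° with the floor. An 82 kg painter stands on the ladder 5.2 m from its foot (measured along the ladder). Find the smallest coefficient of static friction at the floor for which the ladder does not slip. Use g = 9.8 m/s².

μ_min ≈ 0.607

Choose the foot of the ladder as the axis so the floor normal and friction both act there and drop out.
Ladder weight 31×9.8 = 303.8 N acts at 2.95 m along the ladder; its horizontal arm is 2.95·cos52° = 1.816 m → τ = 551.7 N·m clockwise.
Painter: 82×9.8 = 803.6 N at 5.2 m → arm 3.201 m → τ = 2572 N·m clockwise.
Wall normal N acts horizontally at the top; its moment arm is the height L sinθ = 5.9·sin52° = 4.649 m, counterclockwise.
Στ = 0 ⇒ N × 4.649 = 3124 ⇒ N = 672 N.
ΣFx = 0 ⇒ f = N_wall = 672 N. ΣFy = 0 ⇒ N_floor = 1107 N.
μ_min = f / N_floor = 672 / 1107 = 0.607.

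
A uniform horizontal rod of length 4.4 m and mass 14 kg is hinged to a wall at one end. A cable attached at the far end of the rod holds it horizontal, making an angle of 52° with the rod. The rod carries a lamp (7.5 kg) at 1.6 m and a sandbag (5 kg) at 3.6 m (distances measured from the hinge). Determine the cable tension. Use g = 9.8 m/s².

Choose the hinge as the axis so the unknown hinge reaction has zero arm there.
Beam weight: 14 × 9.8 = 137.2 N down at 2.2 m → arm 2.2 m, τ = 137.2 × 2.2 = 301.8 N·m clockwise.
Lamp: 7.5 × 9.8 = 73.5 N down at 1.6 m → arm 1.6 m, τ = 73.5 × 1.6 = 117.6 N·m clockwise.
Sandbag: 5 × 9.8 = 49 N down at 3.6 m → arm 3.6 m, τ = 49 × 3.6 = 176.4 N·m clockwise.
Total clockwise load moment = 595.8 N·m.
The cable tension T acts at 4.4 m; only its component perpendicular to the rod, T sinθ, produces torque. sin 52° = 0.788.
For rotational equilibrium, T × 4.4 × 0.788 = 595.8, so T = 595.8 / 3.467 = 172 N.

T ≈ 172 N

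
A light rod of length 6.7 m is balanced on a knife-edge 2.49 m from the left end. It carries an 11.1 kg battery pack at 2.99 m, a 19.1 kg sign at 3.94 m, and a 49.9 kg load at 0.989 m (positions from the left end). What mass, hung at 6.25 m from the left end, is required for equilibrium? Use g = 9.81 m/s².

Taking torques about the knife-edge (at 2.49 m from the left end):
Battery pack: 11.1 × 9.81 = 108.9 N down at 2.99 m → arm 0.5 m, τ = 108.9 × 0.5 = 54.45 N·m clockwise.
Sign: 19.1 × 9.81 = 187.4 N down at 3.94 m → arm 1.45 m, τ = 187.4 × 1.45 = 271.7 N·m clockwise.
Load: 49.9 × 9.81 = 489.5 N down at 0.989 m → arm 1.501 m, τ = 489.5 × 1.501 = 734.7 N·m counterclockwise.
Net moment of known loads = 408.6 N·m counterclockwise.
An unknown mass m at 6.25 m has arm 3.76 m; its moment is m·g·3.76 clockwise.
For rotational equilibrium, m × 9.81 × 3.76 = 408.6, so m = 408.6 / (9.81 × 3.76) = 11.1 kg.

m ≈ 11.1 kg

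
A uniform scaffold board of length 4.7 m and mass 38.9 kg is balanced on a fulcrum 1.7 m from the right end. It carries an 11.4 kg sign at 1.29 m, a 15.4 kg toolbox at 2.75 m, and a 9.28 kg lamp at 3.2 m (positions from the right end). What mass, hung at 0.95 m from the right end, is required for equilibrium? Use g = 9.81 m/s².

Choose the fulcrum (at 1.7 m from the right end) as the axis so the support reaction has zero arm there.
Beam weight: 38.9 × 9.81 = 381.6 N down at 2.35 m → arm 0.65 m, τ = 381.6 × 0.65 = 248 N·m counterclockwise.
Sign: 11.4 × 9.81 = 111.8 N down at 1.29 m → arm 0.41 m, τ = 111.8 × 0.41 = 45.84 N·m clockwise.
Toolbox: 15.4 × 9.81 = 151.1 N down at 2.75 m → arm 1.05 m, τ = 151.1 × 1.05 = 158.7 N·m counterclockwise.
Lamp: 9.28 × 9.81 = 91.04 N down at 3.2 m → arm 1.5 m, τ = 91.04 × 1.5 = 136.6 N·m counterclockwise.
Net moment of known loads = 497.5 N·m counterclockwise.
An unknown mass m at 0.95 m has arm 0.75 m; its moment is m·g·0.75 clockwise.
Balancing moments: m × 9.81 × 0.75 = 497.5, giving m = 497.5 / (9.81 × 0.75) = 67.6 kg.

m ≈ 67.6 kg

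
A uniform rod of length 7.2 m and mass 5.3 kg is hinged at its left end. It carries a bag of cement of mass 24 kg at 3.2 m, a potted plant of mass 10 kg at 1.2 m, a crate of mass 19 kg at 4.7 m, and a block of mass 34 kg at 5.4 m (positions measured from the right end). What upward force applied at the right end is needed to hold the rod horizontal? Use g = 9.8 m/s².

F ≈ 386 N

About the left end:
Beam weight: 5.3 × 9.8 = 51.94 N down at 3.6 m → arm 3.6 m, τ = 51.94 × 3.6 = 187 N·m clockwise.
Bag of cement: 24 × 9.8 = 235.2 N down at 3.2 m → arm 4 m, τ = 235.2 × 4 = 940.8 N·m clockwise.
Potted plant: 10 × 9.8 = 98 N down at 1.2 m → arm 6 m, τ = 98 × 6 = 588 N·m clockwise.
Crate: 19 × 9.8 = 186.2 N down at 4.7 m → arm 2.5 m, τ = 186.2 × 2.5 = 465.5 N·m clockwise.
Block: 34 × 9.8 = 333.2 N down at 5.4 m → arm 1.8 m, τ = 333.2 × 1.8 = 599.8 N·m clockwise.
Net moment of the loads = 2781 N·m clockwise.
The upward force F acts at the right end, arm 7.2 m, giving F × 7.2 counterclockwise.
Balancing moments: F × 7.2 = 2781, giving F = 2781 / 7.2 = 386 N.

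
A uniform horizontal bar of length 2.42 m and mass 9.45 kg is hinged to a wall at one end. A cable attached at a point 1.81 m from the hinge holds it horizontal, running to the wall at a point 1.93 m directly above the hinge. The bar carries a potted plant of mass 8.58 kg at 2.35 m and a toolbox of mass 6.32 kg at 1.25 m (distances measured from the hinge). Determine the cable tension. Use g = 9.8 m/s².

T ≈ 293 N

Choose the hinge as the axis so the unknown hinge reaction has zero arm there.
Beam weight: 9.45 × 9.8 = 92.61 N down at 1.21 m → arm 1.21 m, τ = 92.61 × 1.21 = 112.1 N·m clockwise.
Potted plant: 8.58 × 9.8 = 84.08 N down at 2.35 m → arm 2.35 m, τ = 84.08 × 2.35 = 197.6 N·m clockwise.
Toolbox: 6.32 × 9.8 = 61.94 N down at 1.25 m → arm 1.25 m, τ = 61.94 × 1.25 = 77.42 N·m clockwise.
Total clockwise load moment = 387.1 N·m.
The cable tension T acts at 1.81 m; only its component perpendicular to the bar, T sinθ, produces torque. sinθ = h/√(h²+d²) = 1.93/√(1.93²+1.81²) = 0.7294.
Setting net torque to zero: T × 1.81 × 0.7294 = 387.1 → T = 387.1 / 1.32 = 293 N.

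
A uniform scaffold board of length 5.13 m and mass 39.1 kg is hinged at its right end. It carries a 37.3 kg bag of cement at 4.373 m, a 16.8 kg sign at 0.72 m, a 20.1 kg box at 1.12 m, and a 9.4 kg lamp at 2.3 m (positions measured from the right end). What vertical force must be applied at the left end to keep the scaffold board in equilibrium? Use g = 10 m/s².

F ≈ 623 N

Choose the right end as the axis so the unknown pivot reaction has zero arm there.
Beam weight: 39.1 × 10 = 391 N down at 2.565 m → arm 2.565 m, τ = 391 × 2.565 = 1003 N·m counterclockwise.
Bag of cement: 37.3 × 10 = 373 N down at 4.373 m → arm 4.373 m, τ = 373 × 4.373 = 1631 N·m counterclockwise.
Sign: 16.8 × 10 = 168 N down at 0.72 m → arm 0.72 m, τ = 168 × 0.72 = 121 N·m counterclockwise.
Box: 20.1 × 10 = 201 N down at 1.12 m → arm 1.12 m, τ = 201 × 1.12 = 225.1 N·m counterclockwise.
Lamp: 9.4 × 10 = 94 N down at 2.3 m → arm 2.3 m, τ = 94 × 2.3 = 216.2 N·m counterclockwise.
Net moment of the loads = 3196 N·m counterclockwise.
The upward force F acts at the left end, arm 5.13 m, giving F × 5.13 clockwise.
Setting net torque to zero: F × 5.13 = 3196 → F = 3196 / 5.13 = 623 N.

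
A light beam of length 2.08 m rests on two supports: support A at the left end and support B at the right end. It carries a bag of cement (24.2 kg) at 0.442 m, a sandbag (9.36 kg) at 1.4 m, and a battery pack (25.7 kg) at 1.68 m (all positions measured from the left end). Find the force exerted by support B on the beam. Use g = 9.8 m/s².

Choose support A as the axis so its reaction then has zero moment arm.
Bag of cement: 24.2 × 9.8 = 237.2 N down at 0.442 m → arm 0.442 m, τ = 237.2 × 0.442 = 104.8 N·m clockwise.
Sandbag: 9.36 × 9.8 = 91.73 N down at 1.4 m → arm 1.4 m, τ = 91.73 × 1.4 = 128.4 N·m clockwise.
Battery pack: 25.7 × 9.8 = 251.9 N down at 1.68 m → arm 1.68 m, τ = 251.9 × 1.68 = 423.2 N·m clockwise.
Net load moment about support A = 656.4 N·m clockwise.
Reaction R at support B is upward at 2.08 m, arm 2.08 m → moment R × 2.08 counterclockwise.
Στ = 0 ⇒ R × 2.08 = 656.4 ⇒ R = 316 N.

R_B ≈ 316 N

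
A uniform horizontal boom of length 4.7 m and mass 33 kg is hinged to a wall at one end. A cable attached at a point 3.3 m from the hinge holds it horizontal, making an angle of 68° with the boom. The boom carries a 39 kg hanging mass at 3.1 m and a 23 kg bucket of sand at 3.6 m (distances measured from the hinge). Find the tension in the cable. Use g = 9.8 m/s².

T ≈ 901 N

Choose the hinge as the axis so the unknown hinge reaction has zero arm there.
Beam weight: 33 × 9.8 = 323.4 N down at 2.35 m → arm 2.35 m, τ = 323.4 × 2.35 = 760 N·m clockwise.
Hanging mass: 39 × 9.8 = 382.2 N down at 3.1 m → arm 3.1 m, τ = 382.2 × 3.1 = 1185 N·m clockwise.
Bucket of sand: 23 × 9.8 = 225.4 N down at 3.6 m → arm 3.6 m, τ = 225.4 × 3.6 = 811.4 N·m clockwise.
Total clockwise load moment = 2756 N·m.
The cable tension T acts at 3.3 m; only its component perpendicular to the boom, T sinθ, produces torque. sin 68° = 0.9272.
For rotational equilibrium, T × 3.3 × 0.9272 = 2756, so T = 2756 / 3.06 = 901 N.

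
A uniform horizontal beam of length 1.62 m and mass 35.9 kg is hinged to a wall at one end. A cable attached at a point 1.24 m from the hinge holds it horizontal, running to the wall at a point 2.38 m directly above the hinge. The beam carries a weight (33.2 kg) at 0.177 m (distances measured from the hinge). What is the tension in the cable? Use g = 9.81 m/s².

Choose the hinge as the axis so the unknown hinge reaction has zero arm there.
Beam weight: 35.9 × 9.81 = 352.2 N down at 0.81 m → arm 0.81 m, τ = 352.2 × 0.81 = 285.3 N·m clockwise.
Weight: 33.2 × 9.81 = 325.7 N down at 0.177 m → arm 0.177 m, τ = 325.7 × 0.177 = 57.65 N·m clockwise.
Total clockwise load moment = 342.9 N·m.
The cable tension T acts at 1.24 m; only its component perpendicular to the beam, T sinθ, produces torque. sinθ = h/√(h²+d²) = 2.38/√(2.38²+1.24²) = 0.8869.
Balancing moments: T × 1.24 × 0.8869 = 342.9, giving T = 342.9 / 1.1 = 312 N.

T ≈ 312 N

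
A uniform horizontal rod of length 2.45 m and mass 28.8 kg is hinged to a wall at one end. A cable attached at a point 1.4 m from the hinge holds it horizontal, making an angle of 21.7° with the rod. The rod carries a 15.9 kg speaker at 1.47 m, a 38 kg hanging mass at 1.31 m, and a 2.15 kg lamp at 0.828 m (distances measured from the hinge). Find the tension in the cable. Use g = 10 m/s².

Take moments about the hinge.
Beam weight: 28.8 × 10 = 288 N down at 1.225 m → arm 1.225 m, τ = 288 × 1.225 = 352.8 N·m clockwise.
Speaker: 15.9 × 10 = 159 N down at 1.47 m → arm 1.47 m, τ = 159 × 1.47 = 233.7 N·m clockwise.
Hanging mass: 38 × 10 = 380 N down at 1.31 m → arm 1.31 m, τ = 380 × 1.31 = 497.8 N·m clockwise.
Lamp: 2.15 × 10 = 21.5 N down at 0.828 m → arm 0.828 m, τ = 21.5 × 0.828 = 17.8 N·m clockwise.
Total clockwise load moment = 1102 N·m.
The cable tension T acts at 1.4 m; only its component perpendicular to the rod, T sinθ, produces torque. sin 21.7° = 0.3697.
For rotational equilibrium, T × 1.4 × 0.3697 = 1102, so T = 1102 / 0.5176 = 2130 N.

T ≈ 2130 N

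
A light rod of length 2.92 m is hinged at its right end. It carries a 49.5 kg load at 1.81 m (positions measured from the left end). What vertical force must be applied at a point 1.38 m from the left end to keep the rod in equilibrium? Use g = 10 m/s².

F ≈ 357 N

Take moments about the right end.
Load: 49.5 × 10 = 495 N down at 1.81 m → arm 1.11 m, τ = 495 × 1.11 = 549.5 N·m counterclockwise.
Net moment of the loads = 549.5 N·m counterclockwise.
The upward force F acts at a point 1.38 m from the left end, arm 1.54 m, giving F × 1.54 clockwise.
Balancing moments: F × 1.54 = 549.5, giving F = 549.5 / 1.54 = 357 N.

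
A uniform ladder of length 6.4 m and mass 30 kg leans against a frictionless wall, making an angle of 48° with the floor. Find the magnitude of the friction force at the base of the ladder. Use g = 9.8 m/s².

Taking torques about the foot of the ladder:
Ladder weight 30×9.8 = 294 N acts at 3.2 m along the ladder; its horizontal arm is 3.2·cos48° = 2.141 m → τ = 629.5 N·m clockwise.
Wall normal N acts horizontally at the top; its moment arm is the height L sinθ = 6.4·sin48° = 4.756 m, counterclockwise.
Setting net torque to zero: N × 4.756 = 629.5 → N = 132 N.
ΣFx = 0: friction at the foot balances the wall's push, so f = N_wall = 132 N.

f ≈ 132 N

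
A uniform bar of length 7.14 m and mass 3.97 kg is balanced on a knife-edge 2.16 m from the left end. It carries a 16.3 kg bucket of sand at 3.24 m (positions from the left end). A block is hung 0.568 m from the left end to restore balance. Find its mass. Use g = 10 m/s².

About the knife-edge (at 2.16 m from the left end):
Beam weight: 3.97 × 10 = 39.7 N down at 3.57 m → arm 1.41 m, τ = 39.7 × 1.41 = 55.98 N·m clockwise.
Bucket of sand: 16.3 × 10 = 163 N down at 3.24 m → arm 1.08 m, τ = 163 × 1.08 = 176 N·m clockwise.
Net moment of known loads = 232 N·m clockwise.
An unknown mass m at 0.568 m has arm 1.592 m; its moment is m·g·1.592 counterclockwise.
Setting net torque to zero: m × 10 × 1.592 = 232 → m = 232 / (10 × 1.592) = 14.6 kg.

m ≈ 14.6 kg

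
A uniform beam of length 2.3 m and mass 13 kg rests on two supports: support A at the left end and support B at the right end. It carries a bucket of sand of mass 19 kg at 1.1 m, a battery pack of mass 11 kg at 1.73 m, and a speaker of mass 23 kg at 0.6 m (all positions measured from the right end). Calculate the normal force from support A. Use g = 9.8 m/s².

Take moments about support B.
Beam weight: 13 × 9.8 = 127.4 N down at 1.15 m → arm 1.15 m, τ = 127.4 × 1.15 = 146.5 N·m counterclockwise.
Bucket of sand: 19 × 9.8 = 186.2 N down at 1.1 m → arm 1.1 m, τ = 186.2 × 1.1 = 204.8 N·m counterclockwise.
Battery pack: 11 × 9.8 = 107.8 N down at 1.73 m → arm 1.73 m, τ = 107.8 × 1.73 = 186.5 N·m counterclockwise.
Speaker: 23 × 9.8 = 225.4 N down at 0.6 m → arm 0.6 m, τ = 225.4 × 0.6 = 135.2 N·m counterclockwise.
Net load moment about support B = 673 N·m counterclockwise.
Reaction R at support A is upward at 2.3 m, arm 2.3 m → moment R × 2.3 clockwise.
For rotational equilibrium, R × 2.3 = 673, so R = 293 N.

R_A ≈ 293 N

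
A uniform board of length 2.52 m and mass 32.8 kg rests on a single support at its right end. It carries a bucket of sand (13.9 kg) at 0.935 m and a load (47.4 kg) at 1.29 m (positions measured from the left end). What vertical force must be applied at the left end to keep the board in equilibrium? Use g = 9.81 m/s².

F ≈ 474 N

Choose the right end as the axis so the unknown pivot reaction has zero arm there.
Beam weight: 32.8 × 9.81 = 321.8 N down at 1.26 m → arm 1.26 m, τ = 321.8 × 1.26 = 405.5 N·m counterclockwise.
Bucket of sand: 13.9 × 9.81 = 136.4 N down at 0.935 m → arm 1.585 m, τ = 136.4 × 1.585 = 216.2 N·m counterclockwise.
Load: 47.4 × 9.81 = 465 N down at 1.29 m → arm 1.23 m, τ = 465 × 1.23 = 572 N·m counterclockwise.
Net moment of the loads = 1194 N·m counterclockwise.
The upward force F acts at the left end, arm 2.52 m, giving F × 2.52 clockwise.
For rotational equilibrium, F × 2.52 = 1194, so F = 1194 / 2.52 = 474 N.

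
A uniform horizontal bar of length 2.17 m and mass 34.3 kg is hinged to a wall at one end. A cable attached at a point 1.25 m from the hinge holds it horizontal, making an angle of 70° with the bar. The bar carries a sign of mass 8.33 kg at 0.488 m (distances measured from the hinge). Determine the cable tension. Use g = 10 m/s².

T ≈ 351 N

Choose the hinge as the axis so the unknown hinge reaction has zero arm there.
Beam weight: 34.3 × 10 = 343 N down at 1.085 m → arm 1.085 m, τ = 343 × 1.085 = 372.2 N·m clockwise.
Sign: 8.33 × 10 = 83.3 N down at 0.488 m → arm 0.488 m, τ = 83.3 × 0.488 = 40.65 N·m clockwise.
Total clockwise load moment = 412.8 N·m.
The cable tension T acts at 1.25 m; only its component perpendicular to the bar, T sinθ, produces torque. sin 70° = 0.9397.
Setting net torque to zero: T × 1.25 × 0.9397 = 412.8 → T = 412.8 / 1.175 = 351 N.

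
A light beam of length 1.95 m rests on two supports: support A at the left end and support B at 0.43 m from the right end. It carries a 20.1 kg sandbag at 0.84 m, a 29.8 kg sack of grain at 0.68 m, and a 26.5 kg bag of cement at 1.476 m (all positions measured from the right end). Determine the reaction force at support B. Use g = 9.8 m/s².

R_B ≈ 469 N

Take moments about support A.
Sandbag: 20.1 × 9.8 = 197 N down at 0.84 m → arm 1.11 m, τ = 197 × 1.11 = 218.7 N·m clockwise.
Sack of grain: 29.8 × 9.8 = 292 N down at 0.68 m → arm 1.27 m, τ = 292 × 1.27 = 370.8 N·m clockwise.
Bag of cement: 26.5 × 9.8 = 259.7 N down at 1.476 m → arm 0.474 m, τ = 259.7 × 0.474 = 123.1 N·m clockwise.
Net load moment about support A = 712.6 N·m clockwise.
Reaction R at support B is upward at 0.43 m, arm 1.52 m → moment R × 1.52 counterclockwise.
For rotational equilibrium, R × 1.52 = 712.6, so R = 469 N.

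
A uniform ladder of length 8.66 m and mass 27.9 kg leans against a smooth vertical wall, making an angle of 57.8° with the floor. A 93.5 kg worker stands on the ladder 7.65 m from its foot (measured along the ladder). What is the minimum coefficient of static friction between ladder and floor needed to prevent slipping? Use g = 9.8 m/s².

Sum moments about the foot of the ladder (the floor normal and friction both act there and drop out).
Ladder weight 27.9×9.8 = 273.4 N acts at 4.33 m along the ladder; its horizontal arm is 4.33·cos57.8° = 2.307 m → τ = 630.7 N·m clockwise.
Worker: 93.5×9.8 = 916.3 N at 7.65 m → arm 4.077 m → τ = 3736 N·m clockwise.
Wall normal N acts horizontally at the top; its moment arm is the height L sinθ = 8.66·sin57.8° = 7.328 m, counterclockwise.
For rotational equilibrium, N × 7.328 = 4367, so N = 595.9 N.
ΣFx = 0 ⇒ f = N_wall = 595.9 N. ΣFy = 0 ⇒ N_floor = 1190 N.
μ_min = f / N_floor = 595.9 / 1190 = 0.501.

μ_min ≈ 0.501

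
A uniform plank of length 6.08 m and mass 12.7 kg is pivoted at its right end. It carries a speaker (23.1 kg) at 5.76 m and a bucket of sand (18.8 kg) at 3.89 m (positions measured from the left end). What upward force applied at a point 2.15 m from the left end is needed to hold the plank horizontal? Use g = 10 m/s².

About the right end:
Beam weight: 12.7 × 10 = 127 N down at 3.04 m → arm 3.04 m, τ = 127 × 3.04 = 386.1 N·m counterclockwise.
Speaker: 23.1 × 10 = 231 N down at 5.76 m → arm 0.32 m, τ = 231 × 0.32 = 73.92 N·m counterclockwise.
Bucket of sand: 18.8 × 10 = 188 N down at 3.89 m → arm 2.19 m, τ = 188 × 2.19 = 411.7 N·m counterclockwise.
Net moment of the loads = 871.7 N·m counterclockwise.
The upward force F acts at a point 2.15 m from the left end, arm 3.93 m, giving F × 3.93 clockwise.
For rotational equilibrium, F × 3.93 = 871.7, so F = 871.7 / 3.93 = 222 N.

F ≈ 222 N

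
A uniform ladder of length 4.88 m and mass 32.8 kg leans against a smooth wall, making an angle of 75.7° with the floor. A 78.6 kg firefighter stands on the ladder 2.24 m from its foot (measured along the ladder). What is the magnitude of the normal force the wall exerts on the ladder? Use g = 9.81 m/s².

Taking torques about the foot of the ladder:
Ladder weight 32.8×9.81 = 321.8 N acts at 2.44 m along the ladder; its horizontal arm is 2.44·cos75.7° = 0.6027 m → τ = 193.9 N·m clockwise.
Firefighter: 78.6×9.81 = 771.1 N at 2.24 m → arm 0.5533 m → τ = 426.6 N·m clockwise.
Wall normal N acts horizontally at the top; its moment arm is the height L sinθ = 4.88·sin75.7° = 4.729 m, counterclockwise.
Balancing moments: N × 4.729 = 620.5, giving N = 131 N.

N_wall ≈ 131 N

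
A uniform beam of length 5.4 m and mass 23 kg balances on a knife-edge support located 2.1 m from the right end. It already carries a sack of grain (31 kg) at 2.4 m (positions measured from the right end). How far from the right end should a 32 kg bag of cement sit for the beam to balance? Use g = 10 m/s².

x ≈ 1.38 m from the right end

Sum moments about the knife-edge support (at 2.1 m from the right end) (the support reaction has zero arm there).
Beam weight: 23 × 10 = 230 N down at 2.7 m → arm 0.6 m, τ = 230 × 0.6 = 138 N·m counterclockwise.
Sack of grain: 31 × 10 = 310 N down at 2.4 m → arm 0.3 m, τ = 310 × 0.3 = 93 N·m counterclockwise.
Net moment of existing loads = 231 N·m counterclockwise.
The bag of cement weighs 32 × 10 = 320 N and must supply an equal clockwise moment, so its lever arm about the knife-edge support is 231 / 320 = 0.722 m.
That puts it at 2.1 − 0.722 = 1.38 m from the right end.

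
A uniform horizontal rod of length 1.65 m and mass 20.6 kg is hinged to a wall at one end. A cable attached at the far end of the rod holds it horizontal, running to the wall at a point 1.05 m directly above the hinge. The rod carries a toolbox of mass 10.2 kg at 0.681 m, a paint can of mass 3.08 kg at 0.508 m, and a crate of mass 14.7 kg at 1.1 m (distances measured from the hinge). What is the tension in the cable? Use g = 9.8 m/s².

T ≈ 461 N

About the hinge:
Beam weight: 20.6 × 9.8 = 201.9 N down at 0.825 m → arm 0.825 m, τ = 201.9 × 0.825 = 166.6 N·m clockwise.
Toolbox: 10.2 × 9.8 = 99.96 N down at 0.681 m → arm 0.681 m, τ = 99.96 × 0.681 = 68.07 N·m clockwise.
Paint can: 3.08 × 9.8 = 30.18 N down at 0.508 m → arm 0.508 m, τ = 30.18 × 0.508 = 15.33 N·m clockwise.
Crate: 14.7 × 9.8 = 144.1 N down at 1.1 m → arm 1.1 m, τ = 144.1 × 1.1 = 158.5 N·m clockwise.
Total clockwise load moment = 408.5 N·m.
The cable tension T acts at 1.65 m; only its component perpendicular to the rod, T sinθ, produces torque. sinθ = h/√(h²+d²) = 1.05/√(1.05²+1.65²) = 0.5369.
Balancing moments: T × 1.65 × 0.5369 = 408.5, giving T = 408.5 / 0.8859 = 461 N.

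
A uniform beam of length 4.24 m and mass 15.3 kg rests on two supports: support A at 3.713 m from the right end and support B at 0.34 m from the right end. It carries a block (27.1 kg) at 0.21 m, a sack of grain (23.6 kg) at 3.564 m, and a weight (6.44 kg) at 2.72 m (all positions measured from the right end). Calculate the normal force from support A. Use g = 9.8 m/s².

R_A ≈ 334 N

Sum moments about support B (its reaction then has zero moment arm).
Beam weight: 15.3 × 9.8 = 149.9 N down at 2.12 m → arm 1.78 m, τ = 149.9 × 1.78 = 266.8 N·m counterclockwise.
Block: 27.1 × 9.8 = 265.6 N down at 0.21 m → arm 0.13 m, τ = 265.6 × 0.13 = 34.53 N·m clockwise.
Sack of grain: 23.6 × 9.8 = 231.3 N down at 3.564 m → arm 3.224 m, τ = 231.3 × 3.224 = 745.7 N·m counterclockwise.
Weight: 6.44 × 9.8 = 63.11 N down at 2.72 m → arm 2.38 m, τ = 63.11 × 2.38 = 150.2 N·m counterclockwise.
Net load moment about support B = 1128 N·m counterclockwise.
Reaction R at support A is upward at 3.713 m, arm 3.373 m → moment R × 3.373 clockwise.
For rotational equilibrium, R × 3.373 = 1128, so R = 334 N.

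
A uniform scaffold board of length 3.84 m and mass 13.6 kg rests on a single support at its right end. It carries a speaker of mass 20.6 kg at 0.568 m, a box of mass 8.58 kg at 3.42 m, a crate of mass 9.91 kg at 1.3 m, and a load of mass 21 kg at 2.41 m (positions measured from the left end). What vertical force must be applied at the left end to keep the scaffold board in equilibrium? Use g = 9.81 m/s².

Taking torques about the right end:
Beam weight: 13.6 × 9.81 = 133.4 N down at 1.92 m → arm 1.92 m, τ = 133.4 × 1.92 = 256.1 N·m counterclockwise.
Speaker: 20.6 × 9.81 = 202.1 N down at 0.568 m → arm 3.272 m, τ = 202.1 × 3.272 = 661.3 N·m counterclockwise.
Box: 8.58 × 9.81 = 84.17 N down at 3.42 m → arm 0.42 m, τ = 84.17 × 0.42 = 35.35 N·m counterclockwise.
Crate: 9.91 × 9.81 = 97.22 N down at 1.3 m → arm 2.54 m, τ = 97.22 × 2.54 = 246.9 N·m counterclockwise.
Load: 21 × 9.81 = 206 N down at 2.41 m → arm 1.43 m, τ = 206 × 1.43 = 294.6 N·m counterclockwise.
Net moment of the loads = 1494 N·m counterclockwise.
The upward force F acts at the left end, arm 3.84 m, giving F × 3.84 clockwise.
Στ = 0 ⇒ F × 3.84 = 1494 ⇒ F = 1494 / 3.84 = 389 N.

F ≈ 389 N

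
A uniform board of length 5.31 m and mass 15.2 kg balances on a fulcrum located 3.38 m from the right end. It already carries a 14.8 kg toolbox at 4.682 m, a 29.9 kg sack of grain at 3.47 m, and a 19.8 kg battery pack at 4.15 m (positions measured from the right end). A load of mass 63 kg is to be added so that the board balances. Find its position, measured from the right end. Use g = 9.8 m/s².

x ≈ 2.96 m from the right end

Take moments about the fulcrum (at 3.38 m from the right end).
Beam weight: 15.2 × 9.8 = 149 N down at 2.655 m → arm 0.725 m, τ = 149 × 0.725 = 108 N·m clockwise.
Toolbox: 14.8 × 9.8 = 145 N down at 4.682 m → arm 1.302 m, τ = 145 × 1.302 = 188.8 N·m counterclockwise.
Sack of grain: 29.9 × 9.8 = 293 N down at 3.47 m → arm 0.09 m, τ = 293 × 0.09 = 26.37 N·m counterclockwise.
Battery pack: 19.8 × 9.8 = 194 N down at 4.15 m → arm 0.77 m, τ = 194 × 0.77 = 149.4 N·m counterclockwise.
Net moment of existing loads = 256.6 N·m counterclockwise.
The load weighs 63 × 9.8 = 617.4 N and must supply an equal clockwise moment, so its lever arm about the fulcrum is 256.6 / 617.4 = 0.416 m.
That puts it at 3.38 − 0.416 = 2.96 m from the right end.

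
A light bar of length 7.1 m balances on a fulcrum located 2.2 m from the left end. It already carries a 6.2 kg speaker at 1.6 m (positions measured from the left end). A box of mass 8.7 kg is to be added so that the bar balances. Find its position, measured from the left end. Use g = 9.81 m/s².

x ≈ 2.63 m from the left end

Take moments about the fulcrum (at 2.2 m from the left end).
Speaker: 6.2 × 9.81 = 60.82 N down at 1.6 m → arm 0.6 m, τ = 60.82 × 0.6 = 36.49 N·m counterclockwise.
Net moment of existing loads = 36.49 N·m counterclockwise.
The box weighs 8.7 × 9.81 = 85.35 N and must supply an equal clockwise moment, so its lever arm about the fulcrum is 36.49 / 85.35 = 0.428 m.
That puts it at 2.2 + 0.428 = 2.63 m from the left end.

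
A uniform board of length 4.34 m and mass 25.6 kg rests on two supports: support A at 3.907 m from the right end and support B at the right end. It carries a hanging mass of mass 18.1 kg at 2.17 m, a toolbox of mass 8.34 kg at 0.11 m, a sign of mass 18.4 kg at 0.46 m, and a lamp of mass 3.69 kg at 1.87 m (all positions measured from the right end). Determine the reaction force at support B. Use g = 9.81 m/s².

R_B ≈ 448 N

Sum moments about support A (its reaction then has zero moment arm).
Beam weight: 25.6 × 9.81 = 251.1 N down at 2.17 m → arm 1.737 m, τ = 251.1 × 1.737 = 436.2 N·m clockwise.
Hanging mass: 18.1 × 9.81 = 177.6 N down at 2.17 m → arm 1.737 m, τ = 177.6 × 1.737 = 308.5 N·m clockwise.
Toolbox: 8.34 × 9.81 = 81.82 N down at 0.11 m → arm 3.797 m, τ = 81.82 × 3.797 = 310.7 N·m clockwise.
Sign: 18.4 × 9.81 = 180.5 N down at 0.46 m → arm 3.447 m, τ = 180.5 × 3.447 = 622.2 N·m clockwise.
Lamp: 3.69 × 9.81 = 36.2 N down at 1.87 m → arm 2.037 m, τ = 36.2 × 2.037 = 73.74 N·m clockwise.
Net load moment about support A = 1751 N·m clockwise.
Reaction R at support B is upward at 0 m, arm 3.907 m → moment R × 3.907 counterclockwise.
Στ = 0 ⇒ R × 3.907 = 1751 ⇒ R = 448 N.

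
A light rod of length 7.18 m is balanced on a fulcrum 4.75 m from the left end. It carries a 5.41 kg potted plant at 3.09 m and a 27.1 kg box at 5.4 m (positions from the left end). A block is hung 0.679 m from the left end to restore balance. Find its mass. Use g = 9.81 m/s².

m ≈ 2.12 kg

Taking torques about the fulcrum (at 4.75 m from the left end):
Potted plant: 5.41 × 9.81 = 53.07 N down at 3.09 m → arm 1.66 m, τ = 53.07 × 1.66 = 88.1 N·m counterclockwise.
Box: 27.1 × 9.81 = 265.9 N down at 5.4 m → arm 0.65 m, τ = 265.9 × 0.65 = 172.8 N·m clockwise.
Net moment of known loads = 84.7 N·m clockwise.
An unknown mass m at 0.679 m has arm 4.071 m; its moment is m·g·4.071 counterclockwise.
For rotational equilibrium, m × 9.81 × 4.071 = 84.7, so m = 84.7 / (9.81 × 4.071) = 2.12 kg.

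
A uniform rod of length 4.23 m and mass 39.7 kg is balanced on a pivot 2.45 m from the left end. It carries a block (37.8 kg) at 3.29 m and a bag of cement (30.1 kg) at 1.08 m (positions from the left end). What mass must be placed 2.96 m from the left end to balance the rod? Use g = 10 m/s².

About the pivot (at 2.45 m from the left end):
Beam weight: 39.7 × 10 = 397 N down at 2.115 m → arm 0.335 m, τ = 397 × 0.335 = 133 N·m counterclockwise.
Block: 37.8 × 10 = 378 N down at 3.29 m → arm 0.84 m, τ = 378 × 0.84 = 317.5 N·m clockwise.
Bag of cement: 30.1 × 10 = 301 N down at 1.08 m → arm 1.37 m, τ = 301 × 1.37 = 412.4 N·m counterclockwise.
Net moment of known loads = 227.9 N·m counterclockwise.
An unknown mass m at 2.96 m has arm 0.51 m; its moment is m·g·0.51 clockwise.
Setting net torque to zero: m × 10 × 0.51 = 227.9 → m = 227.9 / (10 × 0.51) = 44.7 kg.

m ≈ 44.7 kg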